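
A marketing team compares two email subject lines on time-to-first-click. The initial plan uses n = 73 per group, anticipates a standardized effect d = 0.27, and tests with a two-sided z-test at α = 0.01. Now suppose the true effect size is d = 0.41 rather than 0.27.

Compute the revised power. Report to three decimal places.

With d = 0.41: δ = d·√(n/2) = 0.41 × √(73/2) = 2.4770. Critical value z_{0.005} = 2.576.
Revised power = Φ(δ − 2.576) + Φ(−δ − 2.576) = Φ(-0.099) + Φ(-5.053) = 0.4606 + 0.0000 = 0.4606.

Power ≈ 0.461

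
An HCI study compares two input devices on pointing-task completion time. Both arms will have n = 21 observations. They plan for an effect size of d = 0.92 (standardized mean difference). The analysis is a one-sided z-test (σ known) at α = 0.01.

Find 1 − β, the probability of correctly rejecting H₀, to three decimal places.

Power ≈ 0.744

Noncentrality parameter: δ = d·√(n/2) = 0.92 × √(21/2) = 2.9811
One-sided α = 0.01 → critical value z_{0.01} = 2.326.
Power = Φ(δ − 2.326) = Φ(0.655) = 0.7437.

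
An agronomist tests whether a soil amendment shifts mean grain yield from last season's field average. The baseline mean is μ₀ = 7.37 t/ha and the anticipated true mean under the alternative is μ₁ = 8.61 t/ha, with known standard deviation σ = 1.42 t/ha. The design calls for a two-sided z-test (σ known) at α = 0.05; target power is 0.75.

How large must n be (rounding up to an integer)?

n = 10

Standardized effect: d = |μ₁ − μ₀| / σ = |8.61 − 7.37| / 1.42 = 0.8732
For power 0.75 need Φ(δ − z_{0.025}) = 0.75, so δ = z_{0.025} + z_{0.25} = 1.960 + 0.674 = 2.634.
(The Φ(−δ − z_{α/2}) term is vanishingly small for δ > 0 and is dropped in the standard sample-size formula.)
δ = d·√n ⇒ n = (δ/d)² = (2.634 / 0.8732)² = 9.10.
Rounding up, n = 10.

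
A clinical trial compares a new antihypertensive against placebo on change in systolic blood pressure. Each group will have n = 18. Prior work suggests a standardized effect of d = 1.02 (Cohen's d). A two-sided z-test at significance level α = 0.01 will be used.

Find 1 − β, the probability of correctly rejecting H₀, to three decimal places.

Noncentrality parameter: δ = d·√(n/2) = 1.02 × √(18/2) = 3.0600
Critical value for a two-sided test at α = 0.01: z_{α/2} = 2.576.
Power = Φ(δ − 2.576) + Φ(−δ − 2.576) = Φ(0.484) + Φ(-5.636) = 0.6859 + 0.0000 = 0.6859.

Power ≈ 0.686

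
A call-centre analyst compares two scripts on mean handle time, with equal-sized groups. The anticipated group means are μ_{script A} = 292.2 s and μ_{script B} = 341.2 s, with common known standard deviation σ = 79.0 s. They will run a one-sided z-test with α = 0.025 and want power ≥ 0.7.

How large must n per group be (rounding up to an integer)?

n = 33 per group

Standardized effect: d = |μ_{script A} − μ_{script B}| / σ = |292.2 − 341.2| / 79.0 = 0.6203
Set Φ(δ − 1.960) = 0.7; then δ − 1.960 = Φ⁻¹(0.7) = 0.524, giving δ = 2.484.
δ = d·√(n/2) ⇒ n = 2(δ/d)² = 2 × (2.484 / 0.6203)² = 32.09.
Round up to the next whole unit.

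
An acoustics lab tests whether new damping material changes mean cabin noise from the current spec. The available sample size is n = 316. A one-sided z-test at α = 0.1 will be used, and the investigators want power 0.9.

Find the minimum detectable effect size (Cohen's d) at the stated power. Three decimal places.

Need Φ(δ − 1.282) = 0.9, so δ = 1.282 + 1.282 = 2.563.
δ = d·√n ⇒ d = δ/√n = 2.563/√316 = 0.1442.

d ≈ 0.144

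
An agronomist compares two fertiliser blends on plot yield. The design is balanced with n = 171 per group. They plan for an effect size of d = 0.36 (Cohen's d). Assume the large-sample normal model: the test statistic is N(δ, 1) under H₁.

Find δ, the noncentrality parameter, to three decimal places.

The noncentrality parameter scales effect size by the design's sample-size factor: δ = d·√(n/2) = 0.36 × √(171/2) = 3.3288

δ ≈ 3.329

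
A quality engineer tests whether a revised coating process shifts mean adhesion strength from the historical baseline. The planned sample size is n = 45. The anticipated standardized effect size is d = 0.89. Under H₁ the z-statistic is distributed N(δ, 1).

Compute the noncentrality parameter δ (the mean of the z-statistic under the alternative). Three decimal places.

δ ≈ 5.970

δ = d·√n = 0.89 × √45 = 5.9703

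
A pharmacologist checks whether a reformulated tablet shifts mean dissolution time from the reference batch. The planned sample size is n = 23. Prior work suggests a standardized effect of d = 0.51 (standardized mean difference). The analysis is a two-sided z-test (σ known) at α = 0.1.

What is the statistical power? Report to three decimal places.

Power ≈ 0.788

Noncentrality parameter: δ = d·√n = 0.51 × √23 = 2.4459
Two-sided α = 0.1 → critical value z_{0.05} = 1.645.
Power = Φ(δ − 1.645) + Φ(−δ − 1.645) = Φ(0.801) + Φ(-4.091) = 0.7884 + 0.0000 = 0.7885.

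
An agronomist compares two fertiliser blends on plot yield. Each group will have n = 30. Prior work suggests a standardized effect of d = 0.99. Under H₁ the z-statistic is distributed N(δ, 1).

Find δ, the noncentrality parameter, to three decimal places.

The noncentrality parameter scales effect size by the design's sample-size factor: δ = d·√(n/2) = 0.99 × √(30/2) = 3.8343

δ ≈ 3.834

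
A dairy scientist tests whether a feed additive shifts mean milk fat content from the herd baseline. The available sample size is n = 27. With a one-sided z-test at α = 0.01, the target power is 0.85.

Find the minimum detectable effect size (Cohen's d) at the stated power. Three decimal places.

Need Φ(δ − 2.326) = 0.85, so δ = 2.326 + 1.036 = 3.363.
δ = d·√n ⇒ d = δ/√n = 3.363/√27 = 0.6472.

d ≈ 0.647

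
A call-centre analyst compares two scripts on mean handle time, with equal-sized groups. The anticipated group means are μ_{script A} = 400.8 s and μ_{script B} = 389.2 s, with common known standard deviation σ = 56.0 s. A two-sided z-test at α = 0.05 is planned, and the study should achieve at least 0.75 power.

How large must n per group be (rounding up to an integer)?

Standardized effect: d = |μ_{script A} − μ_{script B}| / σ = |400.8 − 389.2| / 56.0 = 0.2071
For power 0.75 need Φ(δ − z_{0.025}) = 0.75, so δ = z_{0.025} + z_{0.25} = 1.960 + 0.674 = 2.634.
(For δ > 0 the lower-tail rejection region contributes negligibly to power, so the one-term inversion is standard.)
δ = d·√(n/2) ⇒ n = 2(δ/d)² = 2 × (2.634 / 0.2071)² = 323.50.
Round up to the next whole unit.

n = 324 per group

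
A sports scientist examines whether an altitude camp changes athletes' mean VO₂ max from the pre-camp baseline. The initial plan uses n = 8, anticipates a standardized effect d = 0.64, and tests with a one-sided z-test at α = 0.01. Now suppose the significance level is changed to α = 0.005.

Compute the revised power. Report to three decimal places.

δ = d·√n = 0.64 × √8 = 1.8102 (unchanged). New critical value: z_{0.005} = 2.576.
Revised power = Φ(δ − 2.576) = Φ(-0.766) = 0.2219.

Power ≈ 0.222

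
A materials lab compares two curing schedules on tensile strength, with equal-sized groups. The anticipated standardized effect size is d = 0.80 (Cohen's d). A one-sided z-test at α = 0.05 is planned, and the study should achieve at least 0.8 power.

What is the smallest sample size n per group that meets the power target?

n = 20 per group

For power 0.8 need Φ(δ − z_{0.05}) = 0.8, so δ = z_{0.05} + z_{0.20} = 1.645 + 0.842 = 2.486.
δ = d·√(n/2) ⇒ n = 2(δ/d)² = 2 × (2.486 / 0.80)² = 19.32.
Round up to the next whole unit.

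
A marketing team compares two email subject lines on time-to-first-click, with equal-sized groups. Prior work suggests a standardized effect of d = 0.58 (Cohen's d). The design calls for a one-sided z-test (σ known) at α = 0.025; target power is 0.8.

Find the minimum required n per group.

For power 0.8 need Φ(δ − z_{0.025}) = 0.8, so δ = z_{0.025} + z_{0.20} = 1.960 + 0.842 = 2.802.
δ = d·√(n/2) ⇒ n = 2(δ/d)² = 2 × (2.802 / 0.58)² = 46.66.
Rounding up, n = 47 per group.

n = 47 per group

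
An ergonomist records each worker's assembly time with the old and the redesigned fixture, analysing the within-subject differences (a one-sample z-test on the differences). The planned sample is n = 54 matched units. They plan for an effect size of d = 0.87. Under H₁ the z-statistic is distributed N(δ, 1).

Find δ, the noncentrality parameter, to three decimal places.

δ ≈ 6.393

The noncentrality parameter scales effect size by the design's sample-size factor: δ = d·√n = 0.87 × √54 = 6.3932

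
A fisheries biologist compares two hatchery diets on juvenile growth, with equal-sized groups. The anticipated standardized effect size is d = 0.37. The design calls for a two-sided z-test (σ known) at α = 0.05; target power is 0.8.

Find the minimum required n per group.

Set Φ(δ − 1.960) = 0.8; then δ − 1.960 = Φ⁻¹(0.8) = 0.842, giving δ = 2.802.
(For δ > 0 the lower-tail rejection region contributes negligibly to power, so the one-term inversion is standard.)
δ = d·√(n/2) ⇒ n = 2(δ/d)² = 2 × (2.802 / 0.37)² = 114.67.
Rounding up, n = 115 per group.

n = 115 per group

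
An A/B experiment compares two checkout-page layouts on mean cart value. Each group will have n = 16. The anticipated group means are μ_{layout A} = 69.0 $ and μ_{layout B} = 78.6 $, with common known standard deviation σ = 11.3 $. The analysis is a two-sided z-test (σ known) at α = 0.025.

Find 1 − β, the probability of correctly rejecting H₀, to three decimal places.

Standardized effect: d = |μ_{layout A} − μ_{layout B}| / σ = |69.0 − 78.6| / 11.3 = 0.8496
Noncentrality parameter: δ = d·√(n/2) = 0.8496 × √(16/2) = 2.4029
Critical value for a two-sided test at α = 0.025: z_{α/2} = 2.241.
Power = Φ(δ − 2.241) + Φ(−δ − 2.241) = Φ(0.162) + Φ(-4.644) = 0.5642 + 0.0000 = 0.5642.

Power ≈ 0.564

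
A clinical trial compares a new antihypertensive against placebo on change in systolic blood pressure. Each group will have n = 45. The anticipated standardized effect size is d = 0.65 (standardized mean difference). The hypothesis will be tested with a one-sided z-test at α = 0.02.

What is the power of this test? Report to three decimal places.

Power ≈ 0.848

Noncentrality parameter: δ = d·√(n/2) = 0.65 × √(45/2) = 3.0832
Critical value for a one-sided test at α = 0.02: z_α = 2.054.
Power = P(Z > 2.054 − δ) = Φ(1.029) = 0.8484.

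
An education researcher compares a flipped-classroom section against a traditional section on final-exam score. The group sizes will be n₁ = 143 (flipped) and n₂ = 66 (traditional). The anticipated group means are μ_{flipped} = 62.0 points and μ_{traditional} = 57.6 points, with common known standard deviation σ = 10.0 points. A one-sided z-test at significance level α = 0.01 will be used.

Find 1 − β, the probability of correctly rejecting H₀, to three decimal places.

Standardized effect: d = |μ_{flipped} − μ_{traditional}| / σ = |62.0 − 57.6| / 10.0 = 0.4400
Noncentrality parameter: δ = d / √(1/n₁ + 1/n₂) = 0.4400 / √(1/143 + 1/66) = 2.9568
One-sided α = 0.01 → critical value z_{0.01} = 2.326.
Power = Φ(δ − 2.326) = Φ(0.630) = 0.7358.

Power ≈ 0.736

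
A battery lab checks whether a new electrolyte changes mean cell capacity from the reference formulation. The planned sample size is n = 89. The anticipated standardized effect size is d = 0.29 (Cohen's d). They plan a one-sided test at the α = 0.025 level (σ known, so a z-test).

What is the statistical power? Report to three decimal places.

Noncentrality parameter: δ = d·√n = 0.29 × √89 = 2.7359
Critical value for a one-sided test at α = 0.025: z_α = 1.960.
Power = P(Z > 1.960 − δ) = Φ(0.776) = 0.7811.

Power ≈ 0.781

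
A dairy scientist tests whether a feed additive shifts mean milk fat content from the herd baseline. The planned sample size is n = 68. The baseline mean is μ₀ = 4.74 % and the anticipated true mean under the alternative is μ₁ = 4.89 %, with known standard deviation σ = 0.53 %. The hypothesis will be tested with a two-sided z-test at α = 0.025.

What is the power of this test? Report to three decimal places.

Power ≈ 0.537

Standardized effect: d = |μ₁ − μ₀| / σ = |4.89 − 4.74| / 0.53 = 0.2830
Noncentrality parameter: δ = d·√n = 0.2830 × √68 = 2.3338
Critical value for a two-sided test at α = 0.025: z_{α/2} = 2.241.
Power = Φ(δ − 2.241) + Φ(−δ − 2.241) = Φ(0.092) + Φ(-4.575) = 0.5368 + 0.0000 = 0.5368.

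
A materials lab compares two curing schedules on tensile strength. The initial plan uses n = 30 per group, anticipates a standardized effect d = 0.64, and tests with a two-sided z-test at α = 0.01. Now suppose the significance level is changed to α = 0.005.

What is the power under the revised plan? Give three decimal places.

Power ≈ 0.371

δ = d·√(n/2) = 0.64 × √(30/2) = 2.4787 (unchanged). New critical value: z_{0.0025} = 2.807.
Revised power = Φ(δ − 2.807) + Φ(−δ − 2.807) = Φ(-0.328) + Φ(-5.286) = 0.3713 + 0.0000 = 0.3713.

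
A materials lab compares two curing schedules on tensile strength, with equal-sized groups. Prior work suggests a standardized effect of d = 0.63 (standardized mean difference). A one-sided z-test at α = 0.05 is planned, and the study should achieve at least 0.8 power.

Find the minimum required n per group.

n = 32 per group

For power 0.8 need Φ(δ − z_{0.05}) = 0.8, so δ = z_{0.05} + z_{0.20} = 1.645 + 0.842 = 2.486.
δ = d·√(n/2) ⇒ n = 2(δ/d)² = 2 × (2.486 / 0.63)² = 31.15.
Rounding up, n = 32 per group.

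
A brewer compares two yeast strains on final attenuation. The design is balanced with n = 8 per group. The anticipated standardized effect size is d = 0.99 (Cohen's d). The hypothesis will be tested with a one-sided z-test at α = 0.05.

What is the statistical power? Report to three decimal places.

Power ≈ 0.631

Noncentrality parameter: δ = d·√(n/2) = 0.99 × √(8/2) = 1.9800
Critical value for a one-sided test at α = 0.05: z_α = 1.645.
Power = P(Z > 1.645 − δ) = Φ(0.335) = 0.6312.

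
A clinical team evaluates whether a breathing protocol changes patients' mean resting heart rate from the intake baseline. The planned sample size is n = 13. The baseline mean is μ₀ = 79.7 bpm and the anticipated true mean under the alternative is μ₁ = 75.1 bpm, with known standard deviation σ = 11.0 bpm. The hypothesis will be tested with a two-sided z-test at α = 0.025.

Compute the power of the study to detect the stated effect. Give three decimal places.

Standardized effect: d = |μ₁ − μ₀| / σ = |75.1 − 79.7| / 11.0 = 0.4182
Noncentrality parameter: δ = d·√n = 0.4182 × √13 = 1.5078
Two-sided α = 0.025 → critical value z_{0.0125} = 2.241.
Power = Φ(δ − 2.241) + Φ(−δ − 2.241) = Φ(-0.734) + Φ(-3.749) = 0.2316 + 0.0001 = 0.2317.

Power ≈ 0.232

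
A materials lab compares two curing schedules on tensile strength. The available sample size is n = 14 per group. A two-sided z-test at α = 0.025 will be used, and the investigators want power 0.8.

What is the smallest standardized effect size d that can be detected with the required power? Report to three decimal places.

Required noncentrality: δ = z_{0.0125} + z_{0.20} = 2.241 + 0.842 = 3.083.
(The second rejection-region term Φ(−δ − z_{α/2}) is negligible and dropped.)
δ = d·√(n/2) ⇒ d = δ/√(n/2) = 3.083/√(14/2) = 1.1653.

d ≈ 1.165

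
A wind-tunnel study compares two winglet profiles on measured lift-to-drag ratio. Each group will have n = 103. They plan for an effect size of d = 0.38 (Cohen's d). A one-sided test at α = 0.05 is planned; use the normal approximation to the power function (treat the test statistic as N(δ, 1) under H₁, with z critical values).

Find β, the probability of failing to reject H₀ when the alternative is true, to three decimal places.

β ≈ 0.140

Noncentrality parameter: δ = d·√(n/2) = 0.38 × √(103/2) = 2.7270
Critical value for a one-sided test at α = 0.05: z_α = 1.645.
Power = Φ(δ − 1.645) = Φ(1.082) = 0.8604.
Type II error: β = 1 − power = 1 − 0.8604 = 0.1396.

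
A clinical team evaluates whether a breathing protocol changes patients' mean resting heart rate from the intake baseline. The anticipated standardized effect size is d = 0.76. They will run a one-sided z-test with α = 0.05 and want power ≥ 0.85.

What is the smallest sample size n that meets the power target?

n = 13

Set Φ(δ − 1.645) = 0.85; then δ − 1.645 = Φ⁻¹(0.85) = 1.036, giving δ = 2.681.
δ = d·√n ⇒ n = (δ/d)² = (2.681 / 0.76)² = 12.45.
Rounding up, n = 13.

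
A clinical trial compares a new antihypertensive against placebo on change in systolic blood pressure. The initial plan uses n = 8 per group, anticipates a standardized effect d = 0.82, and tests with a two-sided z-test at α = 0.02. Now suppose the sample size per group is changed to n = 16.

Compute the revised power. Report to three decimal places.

With n = 16 per group: δ = d·√(n/2) = 0.82 × √(16/2) = 2.3193. Critical value z_{0.01} = 2.326.
Revised power = Φ(δ − 2.326) + Φ(−δ − 2.326) = Φ(-0.007) + Φ(-4.646) = 0.4972 + 0.0000 = 0.4972.

Power ≈ 0.497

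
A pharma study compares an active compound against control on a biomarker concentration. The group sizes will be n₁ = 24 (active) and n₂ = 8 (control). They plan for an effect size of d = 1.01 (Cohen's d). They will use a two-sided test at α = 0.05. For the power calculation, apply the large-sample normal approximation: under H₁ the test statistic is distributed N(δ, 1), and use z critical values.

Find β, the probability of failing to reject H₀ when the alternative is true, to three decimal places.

Noncentrality parameter: δ = d / √(1/n₁ + 1/n₂) = 1.01 / √(1/24 + 1/8) = 2.4740
Two-sided α = 0.05 → critical value z_{0.025} = 1.960.
Power = Φ(δ − 1.960) + Φ(−δ − 1.960) = Φ(0.514) + Φ(-4.434) = 0.6964 + 0.0000 = 0.6964.
Type II error: β = 1 − power = 1 − 0.6964 = 0.3036.

β ≈ 0.304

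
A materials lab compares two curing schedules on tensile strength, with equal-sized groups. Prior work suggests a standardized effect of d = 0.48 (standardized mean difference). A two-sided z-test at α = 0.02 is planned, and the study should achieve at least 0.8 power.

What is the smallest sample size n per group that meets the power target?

n = 88 per group

Set Φ(δ − 2.326) = 0.8; then δ − 2.326 = Φ⁻¹(0.8) = 0.842, giving δ = 3.168.
(The Φ(−δ − z_{α/2}) term is vanishingly small for δ > 0 and is dropped in the standard sample-size formula.)
δ = d·√(n/2) ⇒ n = 2(δ/d)² = 2 × (3.168 / 0.48)² = 87.12.
Round up to the next whole unit.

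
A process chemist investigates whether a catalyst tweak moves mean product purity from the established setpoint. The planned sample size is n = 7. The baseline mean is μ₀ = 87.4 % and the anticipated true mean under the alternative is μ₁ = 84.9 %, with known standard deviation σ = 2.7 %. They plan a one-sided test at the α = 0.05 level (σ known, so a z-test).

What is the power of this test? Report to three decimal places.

Standardized effect: d = |μ₁ − μ₀| / σ = |84.9 − 87.4| / 2.7 = 0.9259
Noncentrality parameter: δ = d·√n = 0.9259 × √7 = 2.4498
One-sided α = 0.05 → critical value z_{0.05} = 1.645.
Power = Φ(δ − 1.645) = Φ(0.805) = 0.7896.

Power ≈ 0.790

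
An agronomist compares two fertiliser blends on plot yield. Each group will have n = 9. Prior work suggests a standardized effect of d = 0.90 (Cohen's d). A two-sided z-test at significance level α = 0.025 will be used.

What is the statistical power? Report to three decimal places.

Noncentrality parameter: δ = d·√(n/2) = 0.90 × √(9/2) = 1.9092
Two-sided α = 0.025 → critical value z_{0.0125} = 2.241.
Power = Φ(δ − 2.241) + Φ(−δ − 2.241) = Φ(-0.332) + Φ(-4.151) = 0.3699 + 0.0000 = 0.3699.

Power ≈ 0.370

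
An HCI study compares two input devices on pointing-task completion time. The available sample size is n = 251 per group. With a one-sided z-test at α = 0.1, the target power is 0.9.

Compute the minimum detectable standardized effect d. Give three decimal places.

Need Φ(δ − 1.282) = 0.9, so δ = 1.282 + 1.282 = 2.563.
δ = d·√(n/2) ⇒ d = δ/√(n/2) = 2.563/√(251/2) = 0.2288.

d ≈ 0.229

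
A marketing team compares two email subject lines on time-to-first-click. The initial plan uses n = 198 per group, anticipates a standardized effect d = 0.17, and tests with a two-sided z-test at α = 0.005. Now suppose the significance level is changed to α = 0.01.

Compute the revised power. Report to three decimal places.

Power ≈ 0.188

δ = d·√(n/2) = 0.17 × √(198/2) = 1.6915 (unchanged). New critical value: z_{0.005} = 2.576.
Revised power = Φ(δ − 2.576) + Φ(−δ − 2.576) = Φ(-0.884) + Φ(-4.267) = 0.1883 + 0.0000 = 0.1883.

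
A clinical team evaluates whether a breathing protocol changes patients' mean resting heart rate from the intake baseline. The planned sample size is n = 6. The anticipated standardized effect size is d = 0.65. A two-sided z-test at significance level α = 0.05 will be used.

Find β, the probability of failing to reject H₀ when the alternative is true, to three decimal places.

Noncentrality parameter: δ = d·√n = 0.65 × √6 = 1.5922
Critical value for a two-sided test at α = 0.05: z_{α/2} = 1.960.
Power = Φ(δ − 1.960) + Φ(−δ − 1.960) = Φ(-0.368) + Φ(-3.552) = 0.3565 + 0.0002 = 0.3567.
Type II error: β = 1 − power = 1 − 0.3567 = 0.6433.

β ≈ 0.643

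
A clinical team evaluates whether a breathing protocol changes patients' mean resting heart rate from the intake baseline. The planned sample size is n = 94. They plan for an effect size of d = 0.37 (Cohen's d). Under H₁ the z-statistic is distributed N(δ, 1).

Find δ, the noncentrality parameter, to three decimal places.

δ ≈ 3.587

δ = d·√n = 0.37 × √94 = 3.5873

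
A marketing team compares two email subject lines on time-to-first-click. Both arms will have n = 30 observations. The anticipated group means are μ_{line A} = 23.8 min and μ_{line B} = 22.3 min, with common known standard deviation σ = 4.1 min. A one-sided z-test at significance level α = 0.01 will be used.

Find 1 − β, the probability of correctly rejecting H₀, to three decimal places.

Power ≈ 0.182

Standardized effect: d = |μ_{line A} − μ_{line B}| / σ = |23.8 − 22.3| / 4.1 = 0.3659
Noncentrality parameter: δ = d·√(n/2) = 0.3659 × √(30/2) = 1.4169
Critical value for a one-sided test at α = 0.01: z_α = 2.326.
Power = P(Z > 2.326 − δ) = Φ(-0.909) = 0.1816.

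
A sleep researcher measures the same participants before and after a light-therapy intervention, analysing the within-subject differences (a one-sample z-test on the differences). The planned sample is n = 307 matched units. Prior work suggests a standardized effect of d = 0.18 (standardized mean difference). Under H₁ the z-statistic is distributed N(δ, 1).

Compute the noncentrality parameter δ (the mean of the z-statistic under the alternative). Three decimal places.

δ ≈ 3.154

δ = d·√n = 0.18 × √307 = 3.1539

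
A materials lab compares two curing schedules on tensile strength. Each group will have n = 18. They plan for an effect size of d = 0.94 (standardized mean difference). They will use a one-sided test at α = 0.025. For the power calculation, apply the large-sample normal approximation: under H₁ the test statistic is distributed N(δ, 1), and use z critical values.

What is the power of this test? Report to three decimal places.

Noncentrality parameter: δ = d·√(n/2) = 0.94 × √(18/2) = 2.8200
Critical value for a one-sided test at α = 0.025: z_α = 1.960.
Power = P(Z > 1.960 − δ) = Φ(0.860) = 0.8051.

Power ≈ 0.805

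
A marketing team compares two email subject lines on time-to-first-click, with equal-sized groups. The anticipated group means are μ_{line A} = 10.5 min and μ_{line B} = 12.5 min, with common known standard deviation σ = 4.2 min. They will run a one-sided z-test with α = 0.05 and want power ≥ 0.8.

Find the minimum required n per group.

n = 55 per group

Standardized effect: d = |μ_{line A} − μ_{line B}| / σ = |10.5 − 12.5| / 4.2 = 0.4762
For power 0.8 need Φ(δ − z_{0.05}) = 0.8, so δ = z_{0.05} + z_{0.20} = 1.645 + 0.842 = 2.486.
δ = d·√(n/2) ⇒ n = 2(δ/d)² = 2 × (2.486 / 0.4762)² = 54.53.
Round up to the next whole unit.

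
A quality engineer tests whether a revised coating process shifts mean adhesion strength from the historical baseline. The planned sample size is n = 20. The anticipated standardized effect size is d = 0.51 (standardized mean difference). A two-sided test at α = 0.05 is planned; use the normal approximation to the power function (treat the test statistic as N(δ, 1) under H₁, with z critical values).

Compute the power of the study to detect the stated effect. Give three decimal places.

Power ≈ 0.626

Noncentrality parameter: δ = d·√n = 0.51 × √20 = 2.2808
Two-sided α = 0.05 → critical value z_{0.025} = 1.960.
Power = Φ(δ − 1.960) + Φ(−δ − 1.960) = Φ(0.321) + Φ(-4.241) = 0.6258 + 0.0000 = 0.6258.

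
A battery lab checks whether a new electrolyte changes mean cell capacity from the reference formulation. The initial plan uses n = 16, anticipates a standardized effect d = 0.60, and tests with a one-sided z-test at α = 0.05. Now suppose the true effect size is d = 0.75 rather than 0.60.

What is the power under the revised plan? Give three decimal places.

Power ≈ 0.912

With d = 0.75: δ = d·√n = 0.75 × √16 = 3.0000. Critical value z_{0.05} = 1.645.
Revised power = P(Z > 1.645 − δ) = Φ(1.355) = 0.9123.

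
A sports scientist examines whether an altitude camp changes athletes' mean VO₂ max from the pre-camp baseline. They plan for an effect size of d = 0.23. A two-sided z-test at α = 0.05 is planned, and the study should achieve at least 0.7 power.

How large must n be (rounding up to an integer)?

n = 117

Set Φ(δ − 1.960) = 0.7; then δ − 1.960 = Φ⁻¹(0.7) = 0.524, giving δ = 2.484.
(Ignoring the negligible lower-tail rejection probability gives the usual closed-form inversion.)
δ = d·√n ⇒ n = (δ/d)² = (2.484 / 0.23)² = 116.67.
Round up to the next whole unit.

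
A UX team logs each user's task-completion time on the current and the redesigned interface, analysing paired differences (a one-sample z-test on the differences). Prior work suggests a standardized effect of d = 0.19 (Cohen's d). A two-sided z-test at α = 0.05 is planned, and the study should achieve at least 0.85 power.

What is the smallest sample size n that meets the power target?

For power 0.85 need Φ(δ − z_{0.025}) = 0.85, so δ = z_{0.025} + z_{0.15} = 1.960 + 1.036 = 2.996.
(The Φ(−δ − z_{α/2}) term is vanishingly small for δ > 0 and is dropped in the standard sample-size formula.)
δ = d·√n ⇒ n = (δ/d)² = (2.996 / 0.19)² = 248.71.
Rounding up, n = 249.

n = 249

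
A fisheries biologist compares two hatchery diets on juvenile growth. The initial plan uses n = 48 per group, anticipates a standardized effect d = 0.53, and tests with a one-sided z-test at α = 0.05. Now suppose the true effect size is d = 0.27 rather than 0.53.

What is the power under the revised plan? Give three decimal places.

Power ≈ 0.374

With d = 0.27: δ = d·√(n/2) = 0.27 × √(48/2) = 1.3227. Critical value z_{0.05} = 1.645.
Revised power = Φ(δ − 1.645) = Φ(-0.322) = 0.3737.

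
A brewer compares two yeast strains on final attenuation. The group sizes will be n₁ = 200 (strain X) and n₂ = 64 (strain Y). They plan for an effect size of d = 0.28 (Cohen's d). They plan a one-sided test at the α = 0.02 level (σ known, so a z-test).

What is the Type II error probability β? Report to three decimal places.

β ≈ 0.541

Noncentrality parameter: δ = d / √(1/n₁ + 1/n₂) = 0.28 / √(1/200 + 1/64) = 1.9497
Critical value for a one-sided test at α = 0.02: z_α = 2.054.
Power = Φ(δ − 2.054) = Φ(-0.104) = 0.4586.
Type II error: β = 1 − power = 1 − 0.4586 = 0.5414.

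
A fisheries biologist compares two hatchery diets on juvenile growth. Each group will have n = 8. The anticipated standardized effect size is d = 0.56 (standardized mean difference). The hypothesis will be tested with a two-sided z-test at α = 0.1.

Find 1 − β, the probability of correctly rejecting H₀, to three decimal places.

Power ≈ 0.303

Noncentrality parameter: δ = d·√(n/2) = 0.56 × √(8/2) = 1.1200
Critical value for a two-sided test at α = 0.1: z_{α/2} = 1.645.
Power = Φ(δ − 1.645) + Φ(−δ − 1.645) = Φ(-0.525) + Φ(-2.765) = 0.2998 + 0.0028 = 0.3027.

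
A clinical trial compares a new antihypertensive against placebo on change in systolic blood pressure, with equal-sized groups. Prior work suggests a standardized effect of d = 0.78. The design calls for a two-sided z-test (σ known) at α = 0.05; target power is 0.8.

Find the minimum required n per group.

n = 26 per group

Set Φ(δ − 1.960) = 0.8; then δ − 1.960 = Φ⁻¹(0.8) = 0.842, giving δ = 2.802.
(Ignoring the negligible lower-tail rejection probability gives the usual closed-form inversion.)
δ = d·√(n/2) ⇒ n = 2(δ/d)² = 2 × (2.802 / 0.78)² = 25.80.
Rounding up, n = 26 per group.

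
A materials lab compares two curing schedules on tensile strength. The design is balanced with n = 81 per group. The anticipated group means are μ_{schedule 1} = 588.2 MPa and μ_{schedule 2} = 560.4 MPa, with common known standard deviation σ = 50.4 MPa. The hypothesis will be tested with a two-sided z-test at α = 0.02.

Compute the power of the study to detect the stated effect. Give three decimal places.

Power ≈ 0.882

Standardized effect: d = |μ_{schedule 1} − μ_{schedule 2}| / σ = |588.2 − 560.4| / 50.4 = 0.5516
Noncentrality parameter: δ = d·√(n/2) = 0.5516 × √(81/2) = 3.5103
Two-sided α = 0.02 → critical value z_{0.01} = 2.326.
Power = Φ(δ − 2.326) + Φ(−δ − 2.326) = Φ(1.184) + Φ(-5.837) = 0.8818 + 0.0000 = 0.8818.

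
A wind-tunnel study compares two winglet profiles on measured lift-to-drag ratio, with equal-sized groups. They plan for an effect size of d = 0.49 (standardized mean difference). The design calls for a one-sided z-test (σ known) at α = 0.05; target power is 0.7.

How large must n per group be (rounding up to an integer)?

Set Φ(δ − 1.645) = 0.7; then δ − 1.645 = Φ⁻¹(0.7) = 0.524, giving δ = 2.169.
δ = d·√(n/2) ⇒ n = 2(δ/d)² = 2 × (2.169 / 0.49)² = 39.20.
Rounding up, n = 40 per group.

n = 40 per group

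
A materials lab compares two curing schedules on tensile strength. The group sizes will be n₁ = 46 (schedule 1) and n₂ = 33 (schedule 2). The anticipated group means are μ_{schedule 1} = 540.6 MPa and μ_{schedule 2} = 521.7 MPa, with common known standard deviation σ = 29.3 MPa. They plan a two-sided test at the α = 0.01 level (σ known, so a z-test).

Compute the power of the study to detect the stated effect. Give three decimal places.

Standardized effect: d = |μ_{schedule 1} − μ_{schedule 2}| / σ = |540.6 − 521.7| / 29.3 = 0.6451
Noncentrality parameter: δ = d / √(1/n₁ + 1/n₂) = 0.6451 / √(1/46 + 1/33) = 2.8276
Two-sided α = 0.01 → critical value z_{0.005} = 2.576.
Power = Φ(δ − 2.576) + Φ(−δ − 2.576) = Φ(0.252) + Φ(-5.403) = 0.5994 + 0.0000 = 0.5994.

Power ≈ 0.599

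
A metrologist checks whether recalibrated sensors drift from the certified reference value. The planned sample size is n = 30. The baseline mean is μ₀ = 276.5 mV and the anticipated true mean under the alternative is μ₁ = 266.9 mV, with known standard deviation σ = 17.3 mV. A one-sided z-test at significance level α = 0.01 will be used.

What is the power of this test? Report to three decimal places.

Power ≈ 0.762

Standardized effect: d = |μ₁ − μ₀| / σ = |266.9 − 276.5| / 17.3 = 0.5549
Noncentrality parameter: δ = d·√n = 0.5549 × √30 = 3.0394
Critical value for a one-sided test at α = 0.01: z_α = 2.326.
Power = P(Z > 2.326 − δ) = Φ(0.713) = 0.7621.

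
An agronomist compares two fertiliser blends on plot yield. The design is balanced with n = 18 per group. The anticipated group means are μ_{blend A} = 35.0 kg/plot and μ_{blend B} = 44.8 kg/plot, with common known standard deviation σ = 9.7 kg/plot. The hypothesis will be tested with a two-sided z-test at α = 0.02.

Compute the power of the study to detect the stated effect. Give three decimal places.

Standardized effect: d = |μ_{blend A} − μ_{blend B}| / σ = |35.0 − 44.8| / 9.7 = 1.0103
Noncentrality parameter: δ = d·√(n/2) = 1.0103 × √(18/2) = 3.0309
Two-sided α = 0.02 → critical value z_{0.01} = 2.326.
Power = Φ(δ − 2.326) + Φ(−δ − 2.326) = Φ(0.705) + Φ(-5.357) = 0.7595 + 0.0000 = 0.7595.

Power ≈ 0.759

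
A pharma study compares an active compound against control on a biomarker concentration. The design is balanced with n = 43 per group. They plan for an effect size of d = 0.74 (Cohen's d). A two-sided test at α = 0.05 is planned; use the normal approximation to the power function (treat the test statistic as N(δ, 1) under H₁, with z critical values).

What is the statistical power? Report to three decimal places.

Noncentrality parameter: δ = d·√(n/2) = 0.74 × √(43/2) = 3.4312
Critical value for a two-sided test at α = 0.05: z_{α/2} = 1.960.
Power = Φ(δ − 1.960) + Φ(−δ − 1.960) = Φ(1.471) + Φ(-5.391) = 0.9294 + 0.0000 = 0.9294.

Power ≈ 0.929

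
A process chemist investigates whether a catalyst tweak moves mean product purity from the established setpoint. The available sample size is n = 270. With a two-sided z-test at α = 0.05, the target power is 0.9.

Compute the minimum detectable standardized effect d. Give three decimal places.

Need Φ(δ − 1.960) = 0.9, so δ = 1.960 + 1.282 = 3.242.
(The second rejection-region term Φ(−δ − z_{α/2}) is negligible and dropped.)
δ = d·√n ⇒ d = δ/√n = 3.242/√270 = 0.1973.

d ≈ 0.197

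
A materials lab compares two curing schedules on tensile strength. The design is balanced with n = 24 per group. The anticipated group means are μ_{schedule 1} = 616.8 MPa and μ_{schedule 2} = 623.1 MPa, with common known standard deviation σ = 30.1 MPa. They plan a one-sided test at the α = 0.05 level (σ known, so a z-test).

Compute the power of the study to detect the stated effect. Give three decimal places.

Standardized effect: d = |μ_{schedule 1} − μ_{schedule 2}| / σ = |616.8 − 623.1| / 30.1 = 0.2093
Noncentrality parameter: δ = d·√(n/2) = 0.2093 × √(24/2) = 0.7250
One-sided α = 0.05 → critical value z_{0.05} = 1.645.
Power = P(Z > 1.645 − δ) = Φ(-0.920) = 0.1788.

Power ≈ 0.179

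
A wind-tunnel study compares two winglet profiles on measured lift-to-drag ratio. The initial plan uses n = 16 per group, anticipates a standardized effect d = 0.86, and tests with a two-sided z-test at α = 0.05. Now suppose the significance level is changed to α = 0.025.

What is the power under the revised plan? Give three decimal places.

δ = d·√(n/2) = 0.86 × √(16/2) = 2.4324 (unchanged). New critical value: z_{0.0125} = 2.241.
Revised power = Φ(δ − 2.241) + Φ(−δ − 2.241) = Φ(0.191) + Φ(-4.674) = 0.5758 + 0.0000 = 0.5758.

Power ≈ 0.576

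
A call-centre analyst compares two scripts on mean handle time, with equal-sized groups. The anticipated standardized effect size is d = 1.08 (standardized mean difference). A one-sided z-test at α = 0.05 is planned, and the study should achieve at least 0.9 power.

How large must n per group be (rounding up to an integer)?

n = 15 per group

Set Φ(δ − 1.645) = 0.9; then δ − 1.645 = Φ⁻¹(0.9) = 1.282, giving δ = 2.926.
δ = d·√(n/2) ⇒ n = 2(δ/d)² = 2 × (2.926 / 1.08)² = 14.68.
Rounding up, n = 15 per group.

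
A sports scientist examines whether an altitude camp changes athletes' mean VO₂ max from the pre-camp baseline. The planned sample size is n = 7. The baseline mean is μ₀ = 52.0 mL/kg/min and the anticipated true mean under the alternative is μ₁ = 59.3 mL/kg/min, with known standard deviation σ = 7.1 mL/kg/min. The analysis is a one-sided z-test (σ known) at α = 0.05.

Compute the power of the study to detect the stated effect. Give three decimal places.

Power ≈ 0.859

Standardized effect: d = |μ₁ − μ₀| / σ = |59.3 − 52.0| / 7.1 = 1.0282
Noncentrality parameter: δ = d·√n = 1.0282 × √7 = 2.7203
Critical value for a one-sided test at α = 0.05: z_α = 1.645.
Power = Φ(δ − 1.645) = Φ(1.075) = 0.8589.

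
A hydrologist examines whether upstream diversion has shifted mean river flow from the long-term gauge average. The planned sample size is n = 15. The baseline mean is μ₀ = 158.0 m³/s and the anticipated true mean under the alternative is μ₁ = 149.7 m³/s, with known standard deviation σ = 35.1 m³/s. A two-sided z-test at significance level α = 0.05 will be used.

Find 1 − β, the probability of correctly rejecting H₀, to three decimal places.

Standardized effect: d = |μ₁ − μ₀| / σ = |149.7 − 158.0| / 35.1 = 0.2365
Noncentrality parameter: δ = d·√n = 0.2365 × √15 = 0.9158
Two-sided α = 0.05 → critical value z_{0.025} = 1.960.
Power = Φ(δ − 1.960) + Φ(−δ − 1.960) = Φ(-1.044) + Φ(-2.876) = 0.1482 + 0.0020 = 0.1502.

Power ≈ 0.150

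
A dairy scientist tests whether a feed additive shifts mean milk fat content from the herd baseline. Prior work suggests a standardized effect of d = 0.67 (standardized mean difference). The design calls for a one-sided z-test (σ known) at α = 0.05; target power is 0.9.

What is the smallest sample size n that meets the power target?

Set Φ(δ − 1.645) = 0.9; then δ − 1.645 = Φ⁻¹(0.9) = 1.282, giving δ = 2.926.
δ = d·√n ⇒ n = (δ/d)² = (2.926 / 0.67)² = 19.08.
Round up to the next whole unit.

n = 20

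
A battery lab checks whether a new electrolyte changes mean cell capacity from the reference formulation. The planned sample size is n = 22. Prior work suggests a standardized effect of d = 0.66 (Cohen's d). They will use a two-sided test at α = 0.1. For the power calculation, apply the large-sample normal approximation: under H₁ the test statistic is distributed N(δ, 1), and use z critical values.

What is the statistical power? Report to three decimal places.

Noncentrality parameter: δ = d·√n = 0.66 × √22 = 3.0957
Two-sided α = 0.1 → critical value z_{0.05} = 1.645.
Power = Φ(δ − 1.645) + Φ(−δ − 1.645) = Φ(1.451) + Φ(-4.741) = 0.9266 + 0.0000 = 0.9266.

Power ≈ 0.927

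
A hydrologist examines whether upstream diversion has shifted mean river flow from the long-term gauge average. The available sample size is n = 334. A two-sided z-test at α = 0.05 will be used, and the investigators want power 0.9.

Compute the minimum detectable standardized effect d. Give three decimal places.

Required noncentrality: δ = z_{0.025} + z_{0.10} = 1.960 + 1.282 = 3.242.
(Lower-tail contribution to power is negligible for δ > 0.)
δ = d·√n ⇒ d = δ/√n = 3.242/√334 = 0.1774.

d ≈ 0.177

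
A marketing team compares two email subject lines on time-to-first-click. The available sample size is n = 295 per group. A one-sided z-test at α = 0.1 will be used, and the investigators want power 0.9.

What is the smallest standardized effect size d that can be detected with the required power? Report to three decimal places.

d ≈ 0.211

Need Φ(δ − 1.282) = 0.9, so δ = 1.282 + 1.282 = 2.563.
δ = d·√(n/2) ⇒ d = δ/√(n/2) = 2.563/√(295/2) = 0.2110.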